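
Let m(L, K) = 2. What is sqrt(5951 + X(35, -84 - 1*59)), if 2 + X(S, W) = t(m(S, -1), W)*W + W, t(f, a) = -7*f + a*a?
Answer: I*sqrt(2916399) ≈ 1707.7*I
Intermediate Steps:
t(f, a) = a**2 - 7*f (t(f, a) = -7*f + a**2 = a**2 - 7*f)
X(S, W) = -2 + W + W*(-14 + W**2) (X(S, W) = -2 + ((W**2 - 7*2)*W + W) = -2 + ((W**2 - 14)*W + W) = -2 + ((-14 + W**2)*W + W) = -2 + (W*(-14 + W**2) + W) = -2 + (W + W*(-14 + W**2)) = -2 + W + W*(-14 + W**2))
sqrt(5951 + X(35, -84 - 1*59)) = sqrt(5951 + (-2 + (-84 - 1*59)**3 - 13*(-84 - 1*59))) = sqrt(5951 + (-2 + (-84 - 59)**3 - 13*(-84 - 59))) = sqrt(5951 + (-2 + (-143)**3 - 13*(-143))) = sqrt(5951 + (-2 - 2924207 + 1859)) = sqrt(5951 - 2922350) = sqrt(-2916399) = I*sqrt(2916399)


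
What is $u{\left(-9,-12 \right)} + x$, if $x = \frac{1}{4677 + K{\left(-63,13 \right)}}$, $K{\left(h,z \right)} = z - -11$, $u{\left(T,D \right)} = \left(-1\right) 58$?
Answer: $- \frac{272657}{4701} \approx -58.0$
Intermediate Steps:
$u{\left(T,D \right)} = -58$
$K{\left(h,z \right)} = 11 + z$ ($K{\left(h,z \right)} = z + 11 = 11 + z$)
$x = \frac{1}{4701}$ ($x = \frac{1}{4677 + \left(11 + 13\right)} = \frac{1}{4677 + 24} = \frac{1}{4701} \approx 0.00021272$)
$u{\left(-9,-12 \right)} + x = -58 + \frac{1}{4701} = - \frac{272657}{4701}$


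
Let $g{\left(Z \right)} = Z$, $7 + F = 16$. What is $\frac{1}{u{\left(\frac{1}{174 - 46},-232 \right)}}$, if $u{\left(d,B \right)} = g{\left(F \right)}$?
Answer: $\frac{1}{9} \approx 0.11111$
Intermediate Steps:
$F = 9$ ($F = -7 + 16 = 9$)
$u{\left(d,B \right)} = 9$
$\frac{1}{u{\left(\frac{1}{174 - 46},-232 \right)}} = \frac{1}{9}$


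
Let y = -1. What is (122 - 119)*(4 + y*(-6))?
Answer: 30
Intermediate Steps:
(122 - 119)*(4 + y*(-6)) = (122 - 119)*(4 - 1*(-6)) = 3*(4 + 6) = 3*10 = 30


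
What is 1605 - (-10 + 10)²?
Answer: 1605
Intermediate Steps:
1605 - (-10 + 10)² = 1605 - 1*0² = 1605 - 1*0 = 1605 + 0 = 1605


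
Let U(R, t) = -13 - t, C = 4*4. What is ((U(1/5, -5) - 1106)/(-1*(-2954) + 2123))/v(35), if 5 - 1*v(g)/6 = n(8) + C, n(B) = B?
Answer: 557/289389 ≈ 0.0019247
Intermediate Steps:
C = 16
v(g) = -114 (v(g) = 30 - 6*(8 + 16) = 30 - 6*24 = 30 - 144 = -114)
((U(1/5, -5) - 1106)/(-1*(-2954) + 2123))/v(35) = (((-13 - 1*(-5)) - 1106)/(-1*(-2954) + 2123))/(-114) = (((-13 + 5) - 1106)/(2954 + 2123))*(-1/114) = ((-8 - 1106)/5077)*(-1/114) = -1114*1/5077*(-1/114) = -1114/5077*(-1/114) = 557/289389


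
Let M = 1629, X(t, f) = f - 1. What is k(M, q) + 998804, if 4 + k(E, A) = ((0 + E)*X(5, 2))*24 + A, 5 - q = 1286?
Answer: 1036615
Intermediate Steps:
X(t, f) = -1 + f
q = -1281 (q = 5 - 1*1286 = 5 - 1286 = -1281)
k(E, A) = -4 + A + 24*E (k(E, A) = -4 + (((0 + E)*(-1 + 2))*24 + A) = -4 + ((E*1)*24 + A) = -4 + (E*24 + A) = -4 + (24*E + A) = -4 + (A + 24*E) = -4 + A + 24*E)
k(M, q) + 998804 = (-4 - 1281 + 24*1629) + 998804 = (-4 - 1281 + 39096) + 998804 = 37811 + 998804 = 1036615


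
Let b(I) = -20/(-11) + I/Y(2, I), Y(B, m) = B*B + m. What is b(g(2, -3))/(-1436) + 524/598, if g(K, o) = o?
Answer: 4142439/4723004 ≈ 0.87708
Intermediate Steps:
Y(B, m) = m + B² (Y(B, m) = B² + m = m + B²)
b(I) = 20/11 + I/(4 + I) (b(I) = -20/(-11) + I/(I + 2²) = -20*(-1/11) + I/(I + 4) = 20/11 + I/(4 + I))
b(g(2, -3))/(-1436) + 524/598 = ((80 + 31*(-3))/(11*(4 - 3)))/(-1436) + 524/598 = ((1/11)*(80 - 93)/1)*(-1/1436) + 524*(1/598) = ((1/11)*1*(-13))*(-1/1436) + 262/299 = -13/11*(-1/1436) + 262/299 = 13/15796 + 262/299 = 4142439/4723004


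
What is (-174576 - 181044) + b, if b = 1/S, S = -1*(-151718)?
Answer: -53953955159/151718 ≈ -3.5562e+5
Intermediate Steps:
S = 151718
b = 1/151718 ≈ 6.5912e-6
(-174576 - 181044) + b = (-174576 - 181044) + 1/151718 = -355620 + 1/151718 = -53953955159/151718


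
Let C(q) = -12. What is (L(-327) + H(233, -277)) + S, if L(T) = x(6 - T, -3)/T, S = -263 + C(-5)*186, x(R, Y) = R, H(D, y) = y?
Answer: -302259/109 ≈ -2773.0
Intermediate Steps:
S = -2495 (S = -263 - 12*186 = -263 - 2232 = -2495)
L(T) = (6 - T)/T
(L(-327) + H(233, -277)) + S = ((6 - 1*(-327))/(-327) - 277) - 2495 = (-(6 + 327)/327 - 277) - 2495 = (-1/327*333 - 277) - 2495 = (-111/109 - 277) - 2495 = -30304/109 - 2495 = -302259/109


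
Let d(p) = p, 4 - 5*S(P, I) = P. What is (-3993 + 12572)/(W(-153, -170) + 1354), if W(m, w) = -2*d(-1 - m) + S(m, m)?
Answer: 42895/5407 ≈ 7.9332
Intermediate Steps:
S(P, I) = ⅘ - P/5
W(m, w) = 14/5 + 9*m/5 (W(m, w) = -2*(-1 - m) + (⅘ - m/5) = (2 + 2*m) + (⅘ - m/5) = 14/5 + 9*m/5)
(-3993 + 12572)/(W(-153, -170) + 1354) = (-3993 + 12572)/((14/5 + (9/5)*(-153)) + 1354) = 8579/((14/5 - 1377/5) + 1354) = 8579/(-1363/5 + 1354) = 8579/(5407/5) = 8579*(5/5407) = 42895/5407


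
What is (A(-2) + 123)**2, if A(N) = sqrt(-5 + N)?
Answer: (123 + I*sqrt(7))**2 ≈ 15122.0 + 650.85*I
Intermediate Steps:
(A(-2) + 123)**2 = (sqrt(-5 - 2) + 123)**2 = (sqrt(-7) + 123)**2 = (I*sqrt(7) + 123)**2 = (123 + I*sqrt(7))**2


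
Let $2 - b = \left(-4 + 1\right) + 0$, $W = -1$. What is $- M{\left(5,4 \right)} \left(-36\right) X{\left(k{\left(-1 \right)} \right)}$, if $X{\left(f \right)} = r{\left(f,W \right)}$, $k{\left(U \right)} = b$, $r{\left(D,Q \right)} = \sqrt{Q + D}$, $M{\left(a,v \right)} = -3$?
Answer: $-216$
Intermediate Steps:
$r{\left(D,Q \right)} = \sqrt{D + Q}$
$b = 5$ ($b = 2 - \left(\left(-4 + 1\right) + 0\right) = 2 - \left(-3 + 0\right) = 2 - -3 = 2 + 3 = 5$)
$k{\left(U \right)} = 5$
$X{\left(f \right)} = \sqrt{-1 + f}$ ($X{\left(f \right)} = \sqrt{f - 1} = \sqrt{-1 + f}$)
$- M{\left(5,4 \right)} \left(-36\right) X{\left(k{\left(-1 \right)} \right)} = \left(-1\right) \left(-3\right) \left(-36\right) \sqrt{-1 + 5} = 3 \left(-36\right) \sqrt{4} = \left(-108\right) 2 = -216$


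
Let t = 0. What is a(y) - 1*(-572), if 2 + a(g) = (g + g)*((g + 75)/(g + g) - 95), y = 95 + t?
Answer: -17310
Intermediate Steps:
y = 95 (y = 95 + 0 = 95)
a(g) = -2 + 2*g*(-95 + (75 + g)/(2*g)) (a(g) = -2 + (g + g)*((g + 75)/(g + g) - 95) = -2 + (2*g)*((75 + g)/((2*g)) - 95) = -2 + (2*g)*((75 + g)*(1/(2*g)) - 95) = -2 + (2*g)*((75 + g)/(2*g) - 95) = -2 + (2*g)*(-95 + (75 + g)/(2*g)) = -2 + 2*g*(-95 + (75 + g)/(2*g)))
a(y) - 1*(-572) = (73 - 189*95) - 1*(-572) = (73 - 17955) + 572 = -17882 + 572 = -17310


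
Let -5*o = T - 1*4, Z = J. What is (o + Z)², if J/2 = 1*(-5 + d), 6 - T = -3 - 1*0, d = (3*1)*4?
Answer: 169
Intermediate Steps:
d = 12 (d = 3*4 = 12)
T = 9 (T = 6 - (-3 - 1*0) = 6 - (-3 + 0) = 6 - 1*(-3) = 6 + 3 = 9)
J = 14 (J = 2*(1*(-5 + 12)) = 2*(1*7) = 2*7 = 14)
Z = 14
o = -1 (o = -(9 - 1*4)/5 = -(9 - 4)/5 = -⅕*5 = -1)
(o + Z)² = (-1 + 14)² = 13² = 169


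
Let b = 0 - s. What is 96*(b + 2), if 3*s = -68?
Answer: 2368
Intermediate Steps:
s = -68/3 (s = (⅓)*(-68) = -68/3 ≈ -22.667)
b = 68/3 (b = 0 - 1*(-68/3) = 0 + 68/3 = 68/3 ≈ 22.667)
96*(b + 2) = 96*(68/3 + 2) = 96*(74/3) = 2368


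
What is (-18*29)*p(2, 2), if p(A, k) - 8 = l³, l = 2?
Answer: -8352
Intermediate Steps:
p(A, k) = 16 (p(A, k) = 8 + 2³ = 8 + 8 = 16)
(-18*29)*p(2, 2) = -18*29*16 = -522*16 = -8352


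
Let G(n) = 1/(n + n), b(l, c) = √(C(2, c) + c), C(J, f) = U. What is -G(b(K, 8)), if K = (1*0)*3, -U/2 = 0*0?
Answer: -√2/8 ≈ -0.17678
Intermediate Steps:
U = 0 (U = -0*0 = -2*0 = 0)
C(J, f) = 0
K = 0 (K = 0*3 = 0)
b(l, c) = √c (b(l, c) = √(0 + c) = √c)
G(n) = 1/(2*n)
-G(b(K, 8)) = -1/(2*(√8)) = -1/(2*(2*√2)) = -√2/4/2 = -√2/8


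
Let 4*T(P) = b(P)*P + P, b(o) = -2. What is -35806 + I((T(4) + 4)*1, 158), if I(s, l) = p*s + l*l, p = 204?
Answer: -10230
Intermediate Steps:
T(P) = -P/4 (T(P) = (-2*P + P)/4 = (-P)/4 = -P/4)
I(s, l) = l**2 + 204*s (I(s, l) = 204*s + l*l = 204*s + l**2 = l**2 + 204*s)
-35806 + I((T(4) + 4)*1, 158) = -35806 + (158**2 + 204*((-1/4*4 + 4)*1)) = -35806 + (24964 + 204*((-1 + 4)*1)) = -35806 + (24964 + 204*(3*1)) = -35806 + (24964 + 204*3) = -35806 + (24964 + 612) = -35806 + 25576 = -10230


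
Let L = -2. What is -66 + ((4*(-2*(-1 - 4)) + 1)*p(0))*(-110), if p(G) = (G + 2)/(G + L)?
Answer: 4444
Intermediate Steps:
p(G) = (2 + G)/(-2 + G) (p(G) = (G + 2)/(G - 2) = (2 + G)/(-2 + G))
-66 + ((4*(-2*(-1 - 4)) + 1)*p(0))*(-110) = -66 + ((4*(-2*(-1 - 4)) + 1)*((2 + 0)/(-2 + 0)))*(-110) = -66 + ((4*(-2*(-5)) + 1)*(2/(-2)))*(-110) = -66 + ((4*10 + 1)*(-½*2))*(-110) = -66 + ((40 + 1)*(-1))*(-110) = -66 + (41*(-1))*(-110) = -66 - 41*(-110) = -66 + 4510 = 4444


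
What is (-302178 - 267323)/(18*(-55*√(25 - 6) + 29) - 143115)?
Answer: 2460813821/615580053 - 5695010*√19/205193351 ≈ 3.8766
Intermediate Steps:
(-302178 - 267323)/(18*(-55*√(25 - 6) + 29) - 143115) = -569501/(18*(-55*√19 + 29) - 143115) = -569501/(18*(29 - 55*√19) - 143115) = -569501/((522 - 990*√19) - 143115) = -569501/(-142593 - 990*√19)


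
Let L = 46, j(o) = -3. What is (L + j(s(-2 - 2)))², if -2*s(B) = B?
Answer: 1849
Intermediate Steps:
s(B) = -B/2
(L + j(s(-2 - 2)))² = (46 - 3)² = 43² = 1849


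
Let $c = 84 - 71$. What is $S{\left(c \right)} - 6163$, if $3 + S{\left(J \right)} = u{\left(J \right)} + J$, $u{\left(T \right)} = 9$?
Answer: $-6144$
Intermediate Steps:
$c = 13$ ($c = 84 - 71 = 13$)
$S{\left(J \right)} = 6 + J$ ($S{\left(J \right)} = -3 + \left(9 + J\right) = 6 + J$)
$S{\left(c \right)} - 6163 = \left(6 + 13\right) - 6163 = 19 - 6163 = -6144$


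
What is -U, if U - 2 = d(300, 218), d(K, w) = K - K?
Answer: -2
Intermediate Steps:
d(K, w) = 0
U = 2 (U = 2 + 0 = 2)
-U = -1*2 = -2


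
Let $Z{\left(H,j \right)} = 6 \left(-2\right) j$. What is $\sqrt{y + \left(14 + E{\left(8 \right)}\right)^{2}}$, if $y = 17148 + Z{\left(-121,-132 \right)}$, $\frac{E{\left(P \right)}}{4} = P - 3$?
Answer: $4 \sqrt{1243} \approx 141.02$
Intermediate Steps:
$Z{\left(H,j \right)} = - 12 j$
$E{\left(P \right)} = -12 + 4 P$ ($E{\left(P \right)} = 4 \left(P - 3\right) = 4 \left(-3 + P\right) = -12 + 4 P$)
$y = 18732$ ($y = 17148 - -1584 = 17148 + 1584 = 18732$)
$\sqrt{y + \left(14 + E{\left(8 \right)}\right)^{2}} = \sqrt{18732 + \left(14 + \left(-12 + 4 \cdot 8\right)\right)^{2}} = \sqrt{18732 + \left(14 + \left(-12 + 32\right)\right)^{2}} = \sqrt{18732 + \left(14 + 20\right)^{2}} = \sqrt{18732 + 34^{2}} = \sqrt{18732 + 1156} = \sqrt{19888} = 4 \sqrt{1243}$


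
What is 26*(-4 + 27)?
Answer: 598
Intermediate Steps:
26*(-4 + 27) = 26*23 = 598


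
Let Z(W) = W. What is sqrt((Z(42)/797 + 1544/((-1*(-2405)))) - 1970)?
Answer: 2*I*sqrt(1808838795406630)/1916785 ≈ 44.377*I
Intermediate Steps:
sqrt((Z(42)/797 + 1544/((-1*(-2405)))) - 1970) = sqrt((42/797 + 1544/((-1*(-2405)))) - 1970) = sqrt((42*(1/797) + 1544/2405) - 1970) = sqrt((42/797 + 1544*(1/2405)) - 1970) = sqrt((42/797 + 1544/2405) - 1970) = sqrt(1331578/1916785 - 1970) = sqrt(-3774734872/1916785) = 2*I*sqrt(1808838795406630)/1916785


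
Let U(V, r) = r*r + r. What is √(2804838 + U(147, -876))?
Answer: √3571338 ≈ 1889.8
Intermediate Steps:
U(V, r) = r + r² (U(V, r) = r² + r = r + r²)
√(2804838 + U(147, -876)) = √(2804838 - 876*(1 - 876)) = √(2804838 - 876*(-875)) = √(2804838 + 766500) = √3571338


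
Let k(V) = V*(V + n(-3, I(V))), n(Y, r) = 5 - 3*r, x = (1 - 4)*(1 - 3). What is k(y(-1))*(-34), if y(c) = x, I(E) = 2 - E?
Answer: -4692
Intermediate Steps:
x = 6 (x = -3*(-2) = 6)
y(c) = 6
k(V) = V*(-1 + 4*V) (k(V) = V*(V + (5 - 3*(2 - V))) = V*(V + (5 + (-6 + 3*V))) = V*(V + (-1 + 3*V)) = V*(-1 + 4*V))
k(y(-1))*(-34) = (6*(-1 + 4*6))*(-34) = (6*(-1 + 24))*(-34) = (6*23)*(-34) = 138*(-34) = -4692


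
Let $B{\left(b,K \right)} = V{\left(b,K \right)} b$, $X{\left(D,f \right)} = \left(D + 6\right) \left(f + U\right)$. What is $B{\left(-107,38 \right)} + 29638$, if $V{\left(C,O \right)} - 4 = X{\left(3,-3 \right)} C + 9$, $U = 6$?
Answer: $337370$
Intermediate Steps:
$X{\left(D,f \right)} = \left(6 + D\right) \left(6 + f\right)$ ($X{\left(D,f \right)} = \left(D + 6\right) \left(f + 6\right) = \left(6 + D\right) \left(6 + f\right)$)
$V{\left(C,O \right)} = 13 + 27 C$ ($V{\left(C,O \right)} = 4 + \left(\left(36 + 6 \cdot 3 + 6 \left(-3\right) + 3 \left(-3\right)\right) C + 9\right) = 4 + \left(\left(36 + 18 - 18 - 9\right) C + 9\right) = 4 + \left(27 C + 9\right) = 4 + \left(9 + 27 C\right) = 13 + 27 C$)
$B{\left(b,K \right)} = b \left(13 + 27 b\right)$ ($B{\left(b,K \right)} = \left(13 + 27 b\right) b = b \left(13 + 27 b\right)$)
$B{\left(-107,38 \right)} + 29638 = - 107 \left(13 + 27 \left(-107\right)\right) + 29638 = - 107 \left(13 - 2889\right) + 29638 = \left(-107\right) \left(-2876\right) + 29638 = 307732 + 29638 = 337370$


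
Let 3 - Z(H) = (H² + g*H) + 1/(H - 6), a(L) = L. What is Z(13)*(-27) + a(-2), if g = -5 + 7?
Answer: 36301/7 ≈ 5185.9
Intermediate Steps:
g = 2
Z(H) = 3 - H² - 1/(-6 + H) - 2*H (Z(H) = 3 - ((H² + 2*H) + 1/(H - 6)) = 3 - ((H² + 2*H) + 1/(-6 + H)) = 3 - (H² + 1/(-6 + H) + 2*H) = 3 + (-H² - 1/(-6 + H) - 2*H) = 3 - H² - 1/(-6 + H) - 2*H)
Z(13)*(-27) + a(-2) = ((-19 - 1*13³ + 4*13² + 15*13)/(-6 + 13))*(-27) - 2 = ((-19 - 1*2197 + 4*169 + 195)/7)*(-27) - 2 = ((-19 - 2197 + 676 + 195)/7)*(-27) - 2 = ((⅐)*(-1345))*(-27) - 2 = -1345/7*(-27) - 2 = 36315/7 - 2 = 36301/7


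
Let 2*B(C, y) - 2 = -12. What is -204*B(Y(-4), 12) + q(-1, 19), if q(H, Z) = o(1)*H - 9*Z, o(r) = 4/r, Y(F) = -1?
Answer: 845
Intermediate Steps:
B(C, y) = -5 (B(C, y) = 1 + (1/2)*(-12) = 1 - 6 = -5)
q(H, Z) = -9*Z + 4*H (q(H, Z) = (4/1)*H - 9*Z = (4*1)*H - 9*Z = 4*H - 9*Z = -9*Z + 4*H)
-204*B(Y(-4), 12) + q(-1, 19) = -204*(-5) + (-9*19 + 4*(-1)) = 1020 + (-171 - 4) = 1020 - 175 = 845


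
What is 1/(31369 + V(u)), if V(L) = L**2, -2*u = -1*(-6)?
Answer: 1/31378 ≈ 3.1869e-5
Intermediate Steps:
u = -3 (u = -(-1)*(-6)/2 = -1/2*6 = -3)
1/(31369 + V(u)) = 1/(31369 + (-3)**2) = 1/(31369 + 9) = 1/31378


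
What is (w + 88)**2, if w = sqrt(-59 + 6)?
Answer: (88 + I*sqrt(53))**2 ≈ 7691.0 + 1281.3*I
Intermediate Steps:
w = I*sqrt(53) (w = sqrt(-53) = I*sqrt(53) ≈ 7.2801*I)
(w + 88)**2 = (I*sqrt(53) + 88)**2 = (88 + I*sqrt(53))**2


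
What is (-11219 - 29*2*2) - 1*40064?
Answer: -51399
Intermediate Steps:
(-11219 - 29*2*2) - 1*40064 = (-11219 - 58*2) - 40064 = (-11219 - 1*116) - 40064 = (-11219 - 116) - 40064 = -11335 - 40064 = -51399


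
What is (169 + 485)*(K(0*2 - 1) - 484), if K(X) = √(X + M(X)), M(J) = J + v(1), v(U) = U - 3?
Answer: -316536 + 1308*I ≈ -3.1654e+5 + 1308.0*I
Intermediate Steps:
v(U) = -3 + U
M(J) = -2 + J (M(J) = J + (-3 + 1) = J - 2 = -2 + J)
K(X) = √(-2 + 2*X) (K(X) = √(X + (-2 + X)) = √(-2 + 2*X))
(169 + 485)*(K(0*2 - 1) - 484) = (169 + 485)*(√(-2 + 2*(0*2 - 1)) - 484) = 654*(√(-2 + 2*(0 - 1)) - 484) = 654*(√(-2 + 2*(-1)) - 484) = 654*(√(-2 - 2) - 484) = 654*(√(-4) - 484) = 654*(2*I - 484) = 654*(-484 + 2*I) = -316536 + 1308*I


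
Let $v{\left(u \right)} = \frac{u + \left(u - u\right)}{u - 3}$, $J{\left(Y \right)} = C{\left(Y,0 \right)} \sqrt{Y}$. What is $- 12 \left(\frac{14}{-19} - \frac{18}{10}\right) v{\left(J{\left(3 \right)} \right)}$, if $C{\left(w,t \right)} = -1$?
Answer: $- \frac{1446}{95} + \frac{1446 \sqrt{3}}{95} \approx 11.143$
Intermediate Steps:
$J{\left(Y \right)} = - \sqrt{Y}$
$v{\left(u \right)} = \frac{u}{-3 + u}$ ($v{\left(u \right)} = \frac{u + 0}{-3 + u} = \frac{u}{-3 + u}$)
$- 12 \left(\frac{14}{-19} - \frac{18}{10}\right) v{\left(J{\left(3 \right)} \right)} = - 12 \left(\frac{14}{-19} - \frac{18}{10}\right) \frac{\left(-1\right) \sqrt{3}}{-3 - \sqrt{3}} = - 12 \left(14 \left(- \frac{1}{19}\right) - \frac{9}{5}\right) \left(- \frac{\sqrt{3}}{-3 - \sqrt{3}}\right) = - 12 \left(- \frac{14}{19} - \frac{9}{5}\right) \left(- \frac{\sqrt{3}}{-3 - \sqrt{3}}\right) = \left(-12\right) \left(- \frac{241}{95}\right) \left(- \frac{\sqrt{3}}{-3 - \sqrt{3}}\right) = \frac{2892 \left(- \frac{\sqrt{3}}{-3 - \sqrt{3}}\right)}{95} = - \frac{2892 \sqrt{3}}{95 \left(-3 - \sqrt{3}\right)}$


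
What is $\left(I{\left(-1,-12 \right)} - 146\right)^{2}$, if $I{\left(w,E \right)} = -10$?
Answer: $24336$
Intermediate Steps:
$\left(I{\left(-1,-12 \right)} - 146\right)^{2} = \left(-10 - 146\right)^{2} = \left(-156\right)^{2} = 24336$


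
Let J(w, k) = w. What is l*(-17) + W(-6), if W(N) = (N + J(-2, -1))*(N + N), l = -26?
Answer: 538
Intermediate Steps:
W(N) = 2*N*(-2 + N) (W(N) = (N - 2)*(N + N) = (-2 + N)*(2*N) = 2*N*(-2 + N))
l*(-17) + W(-6) = -26*(-17) + 2*(-6)*(-2 - 6) = 442 + 2*(-6)*(-8) = 442 + 96 = 538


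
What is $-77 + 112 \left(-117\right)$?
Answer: $-13181$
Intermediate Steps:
$-77 + 112 \left(-117\right) = -77 - 13104 = -13181$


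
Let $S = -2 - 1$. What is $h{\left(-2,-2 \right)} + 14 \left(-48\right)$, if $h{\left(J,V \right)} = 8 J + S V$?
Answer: $-682$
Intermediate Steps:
$S = -3$
$h{\left(J,V \right)} = - 3 V + 8 J$ ($h{\left(J,V \right)} = 8 J - 3 V = - 3 V + 8 J$)
$h{\left(-2,-2 \right)} + 14 \left(-48\right) = \left(\left(-3\right) \left(-2\right) + 8 \left(-2\right)\right) + 14 \left(-48\right) = \left(6 - 16\right) - 672 = -10 - 672 = -682$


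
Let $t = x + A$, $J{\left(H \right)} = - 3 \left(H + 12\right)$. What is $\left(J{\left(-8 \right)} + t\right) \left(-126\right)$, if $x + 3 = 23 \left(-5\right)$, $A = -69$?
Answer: $25074$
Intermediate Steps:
$J{\left(H \right)} = -36 - 3 H$ ($J{\left(H \right)} = - 3 \left(12 + H\right) = -36 - 3 H$)
$x = -118$ ($x = -3 + 23 \left(-5\right) = -3 - 115 = -118$)
$t = -187$ ($t = -118 - 69 = -187$)
$\left(J{\left(-8 \right)} + t\right) \left(-126\right) = \left(\left(-36 - -24\right) - 187\right) \left(-126\right) = \left(\left(-36 + 24\right) - 187\right) \left(-126\right) = \left(-12 - 187\right) \left(-126\right) = \left(-199\right) \left(-126\right) = 25074$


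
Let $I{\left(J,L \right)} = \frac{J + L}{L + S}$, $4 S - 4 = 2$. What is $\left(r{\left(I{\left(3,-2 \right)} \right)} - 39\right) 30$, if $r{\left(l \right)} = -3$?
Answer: $-1260$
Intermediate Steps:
$S = \frac{3}{2}$ ($S = 1 + \frac{1}{4} \cdot 2 = 1 + \frac{1}{2} = \frac{3}{2} \approx 1.5$)
$I{\left(J,L \right)} = \frac{J + L}{\frac{3}{2} + L}$ ($I{\left(J,L \right)} = \frac{J + L}{L + \frac{3}{2}} = \frac{J + L}{\frac{3}{2} + L}$)
$\left(r{\left(I{\left(3,-2 \right)} \right)} - 39\right) 30 = \left(-3 - 39\right) 30 = \left(-42\right) 30 = -1260$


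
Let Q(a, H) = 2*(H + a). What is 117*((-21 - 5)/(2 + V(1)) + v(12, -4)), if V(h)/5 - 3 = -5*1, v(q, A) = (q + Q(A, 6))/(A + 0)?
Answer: -351/4 ≈ -87.750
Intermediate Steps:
Q(a, H) = 2*H + 2*a
v(q, A) = (12 + q + 2*A)/A (v(q, A) = (q + (2*6 + 2*A))/(A + 0) = (q + (12 + 2*A))/A = (12 + q + 2*A)/A)
V(h) = -10 (V(h) = 15 + 5*(-5*1) = 15 + 5*(-5) = 15 - 25 = -10)
117*((-21 - 5)/(2 + V(1)) + v(12, -4)) = 117*((-21 - 5)/(2 - 10) + (12 + 12 + 2*(-4))/(-4)) = 117*(-26/(-8) - (12 + 12 - 8)/4) = 117*(-26*(-⅛) - ¼*16) = 117*(13/4 - 4) = 117*(-¾) = -351/4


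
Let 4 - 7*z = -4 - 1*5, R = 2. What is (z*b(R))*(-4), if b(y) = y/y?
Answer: -52/7 ≈ -7.4286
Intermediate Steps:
z = 13/7 (z = 4/7 - (-4 - 1*5)/7 = 4/7 - (-4 - 5)/7 = 4/7 - ⅐*(-9) = 4/7 + 9/7 = 13/7 ≈ 1.8571)
b(y) = 1
(z*b(R))*(-4) = ((13/7)*1)*(-4) = (13/7)*(-4) = -52/7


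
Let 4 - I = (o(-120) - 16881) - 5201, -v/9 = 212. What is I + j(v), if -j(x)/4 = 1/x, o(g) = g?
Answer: 10592263/477 ≈ 22206.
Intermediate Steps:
v = -1908 (v = -9*212 = -1908)
j(x) = -4/x
I = 22206 (I = 4 - ((-120 - 16881) - 5201) = 4 - (-17001 - 5201) = 4 - 1*(-22202) = 4 + 22202 = 22206)
I + j(v) = 22206 - 4/(-1908) = 22206 - 4*(-1/1908) = 22206 + 1/477 = 10592263/477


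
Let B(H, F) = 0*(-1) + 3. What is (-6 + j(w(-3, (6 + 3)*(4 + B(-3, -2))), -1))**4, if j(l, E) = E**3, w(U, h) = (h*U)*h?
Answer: 2401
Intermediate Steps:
B(H, F) = 3 (B(H, F) = 0 + 3 = 3)
w(U, h) = U*h**2 (w(U, h) = (U*h)*h = U*h**2)
(-6 + j(w(-3, (6 + 3)*(4 + B(-3, -2))), -1))**4 = (-6 + (-1)**3)**4 = (-6 - 1)**4 = (-7)**4 = 2401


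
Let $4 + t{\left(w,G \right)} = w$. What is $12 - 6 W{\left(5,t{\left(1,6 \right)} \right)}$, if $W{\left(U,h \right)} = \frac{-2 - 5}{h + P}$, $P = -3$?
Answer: $5$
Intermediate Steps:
$t{\left(w,G \right)} = -4 + w$
$W{\left(U,h \right)} = - \frac{7}{-3 + h}$ ($W{\left(U,h \right)} = \frac{-2 - 5}{h - 3} = - \frac{7}{-3 + h}$)
$12 - 6 W{\left(5,t{\left(1,6 \right)} \right)} = 12 - 6 \left(- \frac{7}{-3 + \left(-4 + 1\right)}\right) = 12 - 6 \left(- \frac{7}{-3 - 3}\right) = 12 - 6 \left(- \frac{7}{-6}\right) = 12 - 6 \left(\left(-7\right) \left(- \frac{1}{6}\right)\right) = 12 - 7 = 5$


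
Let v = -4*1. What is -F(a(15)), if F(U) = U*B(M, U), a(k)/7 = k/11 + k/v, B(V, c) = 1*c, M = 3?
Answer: -540225/1936 ≈ -279.04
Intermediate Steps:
v = -4
B(V, c) = c
a(k) = -49*k/44 (a(k) = 7*(k/11 + k/(-4)) = 7*(k*(1/11) + k*(-¼)) = 7*(k/11 - k/4) = 7*(-7*k/44) = -49*k/44)
F(U) = U² (F(U) = U*U = U²)
-F(a(15)) = -(-49/44*15)² = -(-735/44)² = -1*540225/1936 = -540225/1936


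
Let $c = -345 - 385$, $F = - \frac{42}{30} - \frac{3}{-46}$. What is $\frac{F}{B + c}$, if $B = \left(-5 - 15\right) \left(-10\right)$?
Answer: $\frac{307}{121900} \approx 0.0025185$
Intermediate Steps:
$B = 200$ ($B = \left(-20\right) \left(-10\right) = 200$)
$F = - \frac{307}{230}$ ($F = \left(-42\right) \frac{1}{30} - - \frac{3}{46} = - \frac{7}{5} + \frac{3}{46} = - \frac{307}{230} \approx -1.3348$)
$c = -730$
$\frac{F}{B + c} = \frac{1}{200 - 730} \left(- \frac{307}{230}\right) = \frac{1}{-530} \left(- \frac{307}{230}\right) = \left(- \frac{1}{530}\right) \left(- \frac{307}{230}\right) = \frac{307}{121900}$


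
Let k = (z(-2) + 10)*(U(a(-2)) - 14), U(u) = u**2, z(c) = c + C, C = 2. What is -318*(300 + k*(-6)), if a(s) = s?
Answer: -286200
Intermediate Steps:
z(c) = 2 + c (z(c) = c + 2 = 2 + c)
k = -100 (k = ((2 - 2) + 10)*((-2)**2 - 14) = (0 + 10)*(4 - 14) = 10*(-10) = -100)
-318*(300 + k*(-6)) = -318*(300 - 100*(-6)) = -318*(300 + 600) = -318*900 = -286200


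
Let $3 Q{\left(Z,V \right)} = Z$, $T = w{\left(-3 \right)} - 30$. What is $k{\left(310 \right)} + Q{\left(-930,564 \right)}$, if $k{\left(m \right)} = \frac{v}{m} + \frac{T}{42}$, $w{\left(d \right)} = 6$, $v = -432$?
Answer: $- \frac{338482}{1085} \approx -311.96$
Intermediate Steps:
$T = -24$ ($T = 6 - 30 = -24$)
$Q{\left(Z,V \right)} = \frac{Z}{3}$
$k{\left(m \right)} = - \frac{4}{7} - \frac{432}{m}$ ($k{\left(m \right)} = - \frac{432}{m} - \frac{24}{42} = - \frac{432}{m} - \frac{4}{7} = - \frac{4}{7} - \frac{432}{m}$)
$k{\left(310 \right)} + Q{\left(-930,564 \right)} = \left(- \frac{4}{7} - \frac{432}{310}\right) + \frac{1}{3} \left(-930\right) = \left(- \frac{4}{7} - \frac{216}{155}\right) - 310 = - \frac{2132}{1085} - 310 = - \frac{338482}{1085}$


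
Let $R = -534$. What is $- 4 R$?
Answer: $2136$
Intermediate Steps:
$- 4 R = \left(-4\right) \left(-534\right) = 2136$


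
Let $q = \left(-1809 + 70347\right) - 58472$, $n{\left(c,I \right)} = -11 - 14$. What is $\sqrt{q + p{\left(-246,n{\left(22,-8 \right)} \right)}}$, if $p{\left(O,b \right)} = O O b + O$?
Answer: $2 i \sqrt{375770} \approx 1226.0 i$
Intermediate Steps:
$n{\left(c,I \right)} = -25$ ($n{\left(c,I \right)} = -11 - 14 = -25$)
$p{\left(O,b \right)} = O + b O^{2}$ ($p{\left(O,b \right)} = O^{2} b + O = b O^{2} + O = O + b O^{2}$)
$q = 10066$ ($q = 68538 - 58472 = 10066$)
$\sqrt{q + p{\left(-246,n{\left(22,-8 \right)} \right)}} = \sqrt{10066 - 246 \left(1 - -6150\right)} = \sqrt{10066 - 246 \left(1 + 6150\right)} = \sqrt{10066 - 1513146} = \sqrt{-1503080} = 2 i \sqrt{375770}$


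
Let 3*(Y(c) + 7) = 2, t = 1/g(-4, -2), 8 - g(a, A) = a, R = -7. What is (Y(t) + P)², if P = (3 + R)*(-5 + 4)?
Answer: 49/9 ≈ 5.4444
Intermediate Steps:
g(a, A) = 8 - a
t = 1/12 (t = 1/(8 - 1*(-4)) = 1/(8 + 4) = 1/12 ≈ 0.083333)
P = 4 (P = (3 - 7)*(-5 + 4) = -4*(-1) = 4)
Y(c) = -19/3 (Y(c) = -7 + (⅓)*2 = -7 + ⅔ = -19/3)
(Y(t) + P)² = (-19/3 + 4)² = (-7/3)² = 49/9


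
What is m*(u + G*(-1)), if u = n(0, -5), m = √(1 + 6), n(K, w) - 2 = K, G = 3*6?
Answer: -16*√7 ≈ -42.332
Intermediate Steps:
G = 18
n(K, w) = 2 + K
m = √7 ≈ 2.6458
u = 2 (u = 2 + 0 = 2)
m*(u + G*(-1)) = √7*(2 + 18*(-1)) = √7*(2 - 18) = √7*(-16) = -16*√7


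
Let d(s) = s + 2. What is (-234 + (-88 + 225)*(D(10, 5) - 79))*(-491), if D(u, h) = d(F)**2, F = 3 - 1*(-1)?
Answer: 3007375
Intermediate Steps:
F = 4 (F = 3 + 1 = 4)
d(s) = 2 + s
D(u, h) = 36 (D(u, h) = (2 + 4)**2 = 6**2 = 36)
(-234 + (-88 + 225)*(D(10, 5) - 79))*(-491) = (-234 + (-88 + 225)*(36 - 79))*(-491) = (-234 + 137*(-43))*(-491) = (-234 - 5891)*(-491) = -6125*(-491) = 3007375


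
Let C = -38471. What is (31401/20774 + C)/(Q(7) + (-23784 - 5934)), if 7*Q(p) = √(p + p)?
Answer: 6394120389153/4939511216134 + 799165153*√14/128427291619484 ≈ 1.2945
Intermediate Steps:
Q(p) = √2*√p/7 (Q(p) = √(p + p)/7 = √(2*p)/7 = (√2*√p)/7 = √2*√p/7)
(31401/20774 + C)/(Q(7) + (-23784 - 5934)) = (31401/20774 - 38471)/(√2*√7/7 + (-23784 - 5934)) = (31401*(1/20774) - 38471)/(√14/7 - 29718) = (31401/20774 - 38471)/(-29718 + √14/7) = -799165153/(20774*(-29718 + √14/7))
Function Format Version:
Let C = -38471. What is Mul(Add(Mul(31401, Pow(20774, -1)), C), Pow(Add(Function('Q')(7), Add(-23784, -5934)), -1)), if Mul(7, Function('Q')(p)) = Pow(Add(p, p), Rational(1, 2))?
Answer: Add(Rational(6394120389153, 4939511216134), Mul(Rational(799165153, 128427291619484), Pow(14, Rational(1, 2)))) ≈ 1.2945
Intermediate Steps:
Function('Q')(p) = Mul(Rational(1, 7), Pow(2, Rational(1, 2)), Pow(p, Rational(1, 2))) (Function('Q')(p) = Mul(Rational(1, 7), Pow(Add(p, p), Rational(1, 2))) = Mul(Rational(1, 7), Pow(Mul(2, p), Rational(1, 2))) = Mul(Rational(1, 7), Mul(Pow(2, Rational(1, 2)), Pow(p, Rational(1, 2)))) = Mul(Rational(1, 7), Pow(2, Rational(1, 2)), Pow(p, Rational(1, 2))))
Mul(Add(Mul(31401, Pow(20774, -1)), C), Pow(Add(Function('Q')(7), Add(-23784, -5934)), -1)) = Mul(Add(Mul(31401, Pow(20774, -1)), -38471), Pow(Add(Mul(Rational(1, 7), Pow(2, Rational(1, 2)), Pow(7, Rational(1, 2))), Add(-23784, -5934)), -1)) = Mul(Add(Mul(31401, Rational(1, 20774)), -38471), Pow(Add(Mul(Rational(1, 7), Pow(14, Rational(1, 2))), -29718), -1)) = Mul(Add(Rational(31401, 20774), -38471), Pow(Add(-29718, Mul(Rational(1, 7), Pow(14, Rational(1, 2)))), -1)) = Mul(Rational(-799165153, 20774), Pow(Add(-29718, Mul(Rational(1, 7), Pow(14, Rational(1, 2)))), -1))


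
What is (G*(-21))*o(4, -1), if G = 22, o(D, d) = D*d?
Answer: 1848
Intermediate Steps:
(G*(-21))*o(4, -1) = (22*(-21))*(4*(-1)) = -462*(-4) = 1848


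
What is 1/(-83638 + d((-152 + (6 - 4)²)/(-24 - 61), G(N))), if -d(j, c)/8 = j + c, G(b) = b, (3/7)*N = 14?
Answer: -255/21397882 ≈ -1.1917e-5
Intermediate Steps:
N = 98/3 (N = (7/3)*14 = 98/3 ≈ 32.667)
d(j, c) = -8*c - 8*j (d(j, c) = -8*(j + c) = -8*(c + j) = -8*c - 8*j)
1/(-83638 + d((-152 + (6 - 4)²)/(-24 - 61), G(N))) = 1/(-83638 + (-8*98/3 - 8*(-152 + (6 - 4)²)/(-24 - 61))) = 1/(-83638 + (-784/3 - 8*(-152 + 2²)/(-85))) = 1/(-83638 + (-784/3 - 8*(-152 + 4)*(-1)/85)) = 1/(-83638 + (-784/3 - (-1184)*(-1)/85)) = 1/(-83638 + (-784/3 - 8*148/85)) = 1/(-83638 + (-784/3 - 1184/85)) = 1/(-83638 - 70192/255) = 1/(-21397882/255) = -255/21397882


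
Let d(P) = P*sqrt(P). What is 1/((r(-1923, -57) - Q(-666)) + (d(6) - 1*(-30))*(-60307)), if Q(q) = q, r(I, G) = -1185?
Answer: -67027/92205231691 + 120614*sqrt(6)/829847085219 ≈ -3.7091e-7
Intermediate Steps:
d(P) = P**(3/2)
1/((r(-1923, -57) - Q(-666)) + (d(6) - 1*(-30))*(-60307)) = 1/((-1185 - 1*(-666)) + (6**(3/2) - 1*(-30))*(-60307)) = 1/((-1185 + 666) + (6*sqrt(6) + 30)*(-60307)) = 1/(-519 + (30 + 6*sqrt(6))*(-60307)) = 1/(-519 + (-1809210 - 361842*sqrt(6))) = 1/(-1809729 - 361842*sqrt(6))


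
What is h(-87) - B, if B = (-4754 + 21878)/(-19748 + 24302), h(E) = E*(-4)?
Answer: 261278/759 ≈ 344.24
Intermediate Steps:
h(E) = -4*E
B = 2854/759 (B = 17124/4554 = 17124*(1/4554) = 2854/759 ≈ 3.7602)
h(-87) - B = -4*(-87) - 1*2854/759 = 348 - 2854/759 = 261278/759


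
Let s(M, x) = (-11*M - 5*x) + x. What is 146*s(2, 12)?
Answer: -10220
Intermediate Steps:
s(M, x) = -11*M - 4*x
146*s(2, 12) = 146*(-11*2 - 4*12) = 146*(-22 - 48) = 146*(-70) = -10220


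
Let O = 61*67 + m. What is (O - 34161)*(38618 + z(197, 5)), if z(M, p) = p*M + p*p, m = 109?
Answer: -1187453020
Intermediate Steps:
z(M, p) = p² + M*p (z(M, p) = M*p + p² = p² + M*p)
O = 4196 (O = 61*67 + 109 = 4087 + 109 = 4196)
(O - 34161)*(38618 + z(197, 5)) = (4196 - 34161)*(38618 + 5*(197 + 5)) = -29965*(38618 + 5*202) = -29965*(38618 + 1010) = -29965*39628 = -1187453020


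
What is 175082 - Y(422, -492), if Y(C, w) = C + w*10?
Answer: 179580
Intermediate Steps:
Y(C, w) = C + 10*w
175082 - Y(422, -492) = 175082 - (422 + 10*(-492)) = 175082 - (422 - 4920) = 175082 - 1*(-4498) = 175082 + 4498 = 179580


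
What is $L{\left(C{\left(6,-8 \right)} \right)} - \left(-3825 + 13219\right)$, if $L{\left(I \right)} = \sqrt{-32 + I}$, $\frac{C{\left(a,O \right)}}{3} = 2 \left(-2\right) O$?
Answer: $-9386$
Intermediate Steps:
$C{\left(a,O \right)} = - 12 O$ ($C{\left(a,O \right)} = 3 \cdot 2 \left(-2\right) O = 3 \left(- 4 O\right) = - 12 O$)
$L{\left(C{\left(6,-8 \right)} \right)} - \left(-3825 + 13219\right) = \sqrt{-32 - -96} - \left(-3825 + 13219\right) = \sqrt{-32 + 96} - 9394 = \sqrt{64} - 9394 = 8 - 9394 = -9386$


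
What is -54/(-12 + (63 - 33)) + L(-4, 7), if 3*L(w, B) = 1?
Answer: -8/3 ≈ -2.6667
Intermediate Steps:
L(w, B) = ⅓ (L(w, B) = (⅓)*1 = ⅓)
-54/(-12 + (63 - 33)) + L(-4, 7) = -54/(-12 + (63 - 33)) + ⅓ = -54/(-12 + 30) + ⅓ = -54/18 + ⅓ = (1/18)*(-54) + ⅓ = -3 + ⅓ = -8/3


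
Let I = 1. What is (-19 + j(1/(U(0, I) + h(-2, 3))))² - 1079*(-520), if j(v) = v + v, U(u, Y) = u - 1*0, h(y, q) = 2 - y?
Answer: 2245689/4 ≈ 5.6142e+5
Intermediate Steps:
U(u, Y) = u (U(u, Y) = u + 0 = u)
j(v) = 2*v
(-19 + j(1/(U(0, I) + h(-2, 3))))² - 1079*(-520) = (-19 + 2/(0 + (2 - 1*(-2))))² - 1079*(-520) = (-19 + 2/(0 + (2 + 2)))² + 561080 = (-19 + 2/(0 + 4))² + 561080 = (-19 + 2/4)² + 561080 = (-19 + 2*(¼))² + 561080 = (-19 + ½)² + 561080 = (-37/2)² + 561080 = 1369/4 + 561080 = 2245689/4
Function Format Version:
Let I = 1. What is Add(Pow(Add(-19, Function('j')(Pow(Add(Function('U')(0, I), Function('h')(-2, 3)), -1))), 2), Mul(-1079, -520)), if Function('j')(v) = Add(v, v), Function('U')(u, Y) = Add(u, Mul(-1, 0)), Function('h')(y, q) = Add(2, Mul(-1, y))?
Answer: Rational(2245689, 4) ≈ 5.6142e+5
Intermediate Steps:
Function('U')(u, Y) = u (Function('U')(u, Y) = Add(u, 0) = u)
Function('j')(v) = Mul(2, v)
Add(Pow(Add(-19, Function('j')(Pow(Add(Function('U')(0, I), Function('h')(-2, 3)), -1))), 2), Mul(-1079, -520)) = Add(Pow(Add(-19, Mul(2, Pow(Add(0, Add(2, Mul(-1, -2))), -1))), 2), Mul(-1079, -520)) = Add(Pow(Add(-19, Mul(2, Pow(Add(0, Add(2, 2)), -1))), 2), 561080) = Add(Pow(Add(-19, Mul(2, Pow(Add(0, 4), -1))), 2), 561080) = Add(Pow(Add(-19, Mul(2, Pow(4, -1))), 2), 561080) = Add(Pow(Add(-19, Mul(2, Rational(1, 4))), 2), 561080) = Add(Pow(Add(-19, Rational(1, 2)), 2), 561080) = Add(Pow(Rational(-37, 2), 2), 561080) = Add(Rational(1369, 4), 561080) = Rational(2245689, 4)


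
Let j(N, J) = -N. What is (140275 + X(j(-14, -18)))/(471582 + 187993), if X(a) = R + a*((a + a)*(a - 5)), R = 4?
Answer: 143807/659575 ≈ 0.21803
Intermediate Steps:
X(a) = 4 + 2*a²*(-5 + a) (X(a) = 4 + a*((a + a)*(a - 5)) = 4 + a*((2*a)*(-5 + a)) = 4 + a*(2*a*(-5 + a)) = 4 + 2*a²*(-5 + a))
(140275 + X(j(-14, -18)))/(471582 + 187993) = (140275 + (4 - 10*(-1*(-14))² + 2*(-1*(-14))³))/(471582 + 187993) = (140275 + (4 - 10*14² + 2*14³))/659575 = (140275 + (4 - 10*196 + 2*2744))*(1/659575) = (140275 + (4 - 1960 + 5488))*(1/659575) = (140275 + 3532)*(1/659575) = 143807*(1/659575) = 143807/659575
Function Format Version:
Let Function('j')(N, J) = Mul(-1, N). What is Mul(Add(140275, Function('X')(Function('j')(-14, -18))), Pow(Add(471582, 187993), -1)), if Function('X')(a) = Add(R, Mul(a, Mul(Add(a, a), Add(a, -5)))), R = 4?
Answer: Rational(143807, 659575) ≈ 0.21803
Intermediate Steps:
Function('X')(a) = Add(4, Mul(2, Pow(a, 2), Add(-5, a))) (Function('X')(a) = Add(4, Mul(a, Mul(Add(a, a), Add(a, -5)))) = Add(4, Mul(a, Mul(Mul(2, a), Add(-5, a)))) = Add(4, Mul(a, Mul(2, a, Add(-5, a)))) = Add(4, Mul(2, Pow(a, 2), Add(-5, a))))
Mul(Add(140275, Function('X')(Function('j')(-14, -18))), Pow(Add(471582, 187993), -1)) = Mul(Add(140275, Add(4, Mul(-10, Pow(Mul(-1, -14), 2)), Mul(2, Pow(Mul(-1, -14), 3)))), Pow(Add(471582, 187993), -1)) = Mul(Add(140275, Add(4, Mul(-10, Pow(14, 2)), Mul(2, Pow(14, 3)))), Pow(659575, -1)) = Mul(Add(140275, Add(4, Mul(-10, 196), Mul(2, 2744))), Rational(1, 659575)) = Mul(Add(140275, Add(4, -1960, 5488)), Rational(1, 659575)) = Mul(Add(140275, 3532), Rational(1, 659575)) = Mul(143807, Rational(1, 659575)) = Rational(143807, 659575)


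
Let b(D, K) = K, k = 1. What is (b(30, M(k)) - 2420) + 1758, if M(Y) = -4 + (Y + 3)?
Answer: -662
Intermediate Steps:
M(Y) = -1 + Y (M(Y) = -4 + (3 + Y) = -1 + Y)
(b(30, M(k)) - 2420) + 1758 = ((-1 + 1) - 2420) + 1758 = (0 - 2420) + 1758 = -2420 + 1758 = -662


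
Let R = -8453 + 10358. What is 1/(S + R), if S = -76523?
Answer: -1/74618 ≈ -1.3402e-5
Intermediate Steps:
R = 1905
1/(S + R) = 1/(-76523 + 1905) = 1/(-74618) = -1/74618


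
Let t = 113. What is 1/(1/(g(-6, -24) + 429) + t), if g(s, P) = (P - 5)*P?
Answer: 1125/127126 ≈ 0.0088495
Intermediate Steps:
g(s, P) = P*(-5 + P) (g(s, P) = (-5 + P)*P = P*(-5 + P))
1/(1/(g(-6, -24) + 429) + t) = 1/(1/(-24*(-5 - 24) + 429) + 113) = 1/(1/(-24*(-29) + 429) + 113) = 1/(1/(696 + 429) + 113) = 1/(1/1125 + 113) = 1/(127126/1125) = 1125/127126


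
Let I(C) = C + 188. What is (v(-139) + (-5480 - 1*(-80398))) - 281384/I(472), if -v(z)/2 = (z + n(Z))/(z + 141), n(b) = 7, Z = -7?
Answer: 12312904/165 ≈ 74624.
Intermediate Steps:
I(C) = 188 + C
v(z) = -2*(7 + z)/(141 + z) (v(z) = -2*(z + 7)/(z + 141) = -2*(7 + z)/(141 + z))
(v(-139) + (-5480 - 1*(-80398))) - 281384/I(472) = (2*(-7 - 1*(-139))/(141 - 139) + (-5480 - 1*(-80398))) - 281384/(188 + 472) = (2*(-7 + 139)/2 + (-5480 + 80398)) - 281384/660 = (2*(1/2)*132 + 74918) - 281384*1/660 = (132 + 74918) - 70346/165 = 75050 - 70346/165 = 12312904/165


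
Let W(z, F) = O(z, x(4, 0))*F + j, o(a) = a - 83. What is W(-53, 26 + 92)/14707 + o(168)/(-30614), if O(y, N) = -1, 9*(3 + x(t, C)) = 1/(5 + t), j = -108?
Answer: -8168859/450240098 ≈ -0.018143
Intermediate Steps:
x(t, C) = -3 + 1/(9*(5 + t))
o(a) = -83 + a
W(z, F) = -108 - F (W(z, F) = -F - 108 = -108 - F)
W(-53, 26 + 92)/14707 + o(168)/(-30614) = (-108 - (26 + 92))/14707 + (-83 + 168)/(-30614) = (-108 - 1*118)*(1/14707) + 85*(-1/30614) = (-108 - 118)*(1/14707) - 85/30614 = -226*1/14707 - 85/30614 = -226/14707 - 85/30614 = -8168859/450240098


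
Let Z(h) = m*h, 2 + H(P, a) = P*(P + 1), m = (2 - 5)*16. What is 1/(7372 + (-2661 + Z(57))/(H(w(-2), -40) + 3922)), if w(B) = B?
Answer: 3922/28907587 ≈ 0.00013567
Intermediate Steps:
m = -48 (m = -3*16 = -48)
H(P, a) = -2 + P*(1 + P) (H(P, a) = -2 + P*(P + 1) = -2 + P*(1 + P))
Z(h) = -48*h
1/(7372 + (-2661 + Z(57))/(H(w(-2), -40) + 3922)) = 1/(7372 + (-2661 - 48*57)/((-2 - 2 + (-2)²) + 3922)) = 1/(7372 + (-2661 - 2736)/((-2 - 2 + 4) + 3922)) = 1/(7372 - 5397/(0 + 3922)) = 1/(7372 - 5397/3922) = 1/(28907587/3922) = 3922/28907587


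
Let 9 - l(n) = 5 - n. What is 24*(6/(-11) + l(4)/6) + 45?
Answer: 703/11 ≈ 63.909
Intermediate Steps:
l(n) = 4 + n (l(n) = 9 - (5 - n) = 9 + (-5 + n) = 4 + n)
24*(6/(-11) + l(4)/6) + 45 = 24*(6/(-11) + (4 + 4)/6) + 45 = 24*(6*(-1/11) + 8*(1/6)) + 45 = 24*(-6/11 + 4/3) + 45 = 24*(26/33) + 45 = 208/11 + 45 = 703/11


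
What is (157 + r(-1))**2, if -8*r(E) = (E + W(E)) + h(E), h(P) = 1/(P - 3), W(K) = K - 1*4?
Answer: 25492401/1024 ≈ 24895.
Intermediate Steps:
W(K) = -4 + K (W(K) = K - 4 = -4 + K)
h(P) = 1/(-3 + P)
r(E) = 1/2 - E/4 - 1/(8*(-3 + E)) (r(E) = -((E + (-4 + E)) + 1/(-3 + E))/8 = -((-4 + 2*E) + 1/(-3 + E))/8 = -(-4 + 1/(-3 + E) + 2*E)/8 = 1/2 - E/4 - 1/(8*(-3 + E)))
(157 + r(-1))**2 = (157 + (-1 + 2*(-3 - 1)*(2 - 1*(-1)))/(8*(-3 - 1)))**2 = (157 + (1/8)*(-1 + 2*(-4)*(2 + 1))/(-4))**2 = (157 + (1/8)*(-1/4)*(-1 + 2*(-4)*3))**2 = (157 + (1/8)*(-1/4)*(-1 - 24))**2 = (157 + (1/8)*(-1/4)*(-25))**2 = (157 + 25/32)**2 = (5049/32)**2 = 25492401/1024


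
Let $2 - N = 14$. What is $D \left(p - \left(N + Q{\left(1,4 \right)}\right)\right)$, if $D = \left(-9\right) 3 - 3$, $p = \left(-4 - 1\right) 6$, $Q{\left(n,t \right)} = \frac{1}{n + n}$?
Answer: $555$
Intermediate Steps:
$Q{\left(n,t \right)} = \frac{1}{2 n}$
$N = -12$ ($N = 2 - 14 = -12$)
$p = -30$ ($p = \left(-5\right) 6 = -30$)
$D = -30$ ($D = -27 - 3 = -30$)
$D \left(p - \left(N + Q{\left(1,4 \right)}\right)\right) = - 30 \left(-30 - \left(-12 + \frac{1}{2 \cdot 1}\right)\right) = - 30 \left(-30 - \left(-12 + \frac{1}{2} \cdot 1\right)\right) = - 30 \left(-30 - \left(-12 + \frac{1}{2}\right)\right) = - 30 \left(-30 - - \frac{23}{2}\right) = - 30 \left(-30 + \frac{23}{2}\right) = \left(-30\right) \left(- \frac{37}{2}\right) = 555$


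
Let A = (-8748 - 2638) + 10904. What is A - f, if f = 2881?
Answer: -3363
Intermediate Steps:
A = -482 (A = -11386 + 10904 = -482)
A - f = -482 - 1*2881 = -482 - 2881 = -3363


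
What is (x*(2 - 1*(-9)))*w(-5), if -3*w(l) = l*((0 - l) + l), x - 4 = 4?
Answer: 0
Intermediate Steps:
x = 8 (x = 4 + 4 = 8)
w(l) = 0 (w(l) = -l*((0 - l) + l)/3 = -l*(-l + l)/3 = -l*0/3 = -⅓*0 = 0)
(x*(2 - 1*(-9)))*w(-5) = (8*(2 - 1*(-9)))*0 = (8*(2 + 9))*0 = (8*11)*0 = 88*0 = 0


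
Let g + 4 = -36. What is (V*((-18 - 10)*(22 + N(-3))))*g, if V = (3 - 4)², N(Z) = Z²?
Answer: 34720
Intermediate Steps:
g = -40 (g = -4 - 36 = -40)
V = 1 (V = (-1)² = 1)
(V*((-18 - 10)*(22 + N(-3))))*g = (1*((-18 - 10)*(22 + (-3)²)))*(-40) = (1*(-28*(22 + 9)))*(-40) = (1*(-28*31))*(-40) = (1*(-868))*(-40) = -868*(-40) = 34720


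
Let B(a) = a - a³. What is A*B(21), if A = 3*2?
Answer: -55440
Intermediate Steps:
A = 6
A*B(21) = 6*(21 - 1*21³) = 6*(21 - 1*9261) = 6*(21 - 9261) = 6*(-9240) = -55440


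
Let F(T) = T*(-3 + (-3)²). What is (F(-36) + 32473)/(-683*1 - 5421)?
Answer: -32257/6104 ≈ -5.2846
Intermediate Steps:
F(T) = 6*T (F(T) = T*(-3 + 9) = T*6 = 6*T)
(F(-36) + 32473)/(-683*1 - 5421) = (6*(-36) + 32473)/(-683*1 - 5421) = (-216 + 32473)/(-683 - 5421) = 32257/(-6104) = 32257*(-1/6104) = -32257/6104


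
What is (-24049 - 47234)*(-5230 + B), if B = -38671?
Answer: 3129394983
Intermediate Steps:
(-24049 - 47234)*(-5230 + B) = (-24049 - 47234)*(-5230 - 38671) = -71283*(-43901) = 3129394983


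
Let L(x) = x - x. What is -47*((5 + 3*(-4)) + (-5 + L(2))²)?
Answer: -846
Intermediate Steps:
L(x) = 0
-47*((5 + 3*(-4)) + (-5 + L(2))²) = -47*((5 + 3*(-4)) + (-5 + 0)²) = -47*((5 - 12) + (-5)²) = -47*(-7 + 25) = -47*18 = -846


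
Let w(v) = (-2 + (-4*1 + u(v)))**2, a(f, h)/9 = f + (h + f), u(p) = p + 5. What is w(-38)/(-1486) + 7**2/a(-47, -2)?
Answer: -693479/641952 ≈ -1.0803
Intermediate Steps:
u(p) = 5 + p
a(f, h) = 9*h + 18*f (a(f, h) = 9*(f + (h + f)) = 9*(f + (f + h)) = 9*(h + 2*f) = 9*h + 18*f)
w(v) = (-1 + v)**2 (w(v) = (-2 + (-4*1 + (5 + v)))**2 = (-2 + (-4 + (5 + v)))**2 = (-2 + (1 + v))**2 = (-1 + v)**2)
w(-38)/(-1486) + 7**2/a(-47, -2) = (-1 - 38)**2/(-1486) + 7**2/(9*(-2) + 18*(-47)) = (-39)**2*(-1/1486) + 49/(-18 - 846) = 1521*(-1/1486) + 49/(-864) = -1521/1486 + 49*(-1/864) = -1521/1486 - 49/864 = -693479/641952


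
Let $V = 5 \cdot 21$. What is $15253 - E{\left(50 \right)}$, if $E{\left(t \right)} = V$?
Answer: $15148$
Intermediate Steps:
$V = 105$
$E{\left(t \right)} = 105$
$15253 - E{\left(50 \right)} = 15253 - 105 = 15148$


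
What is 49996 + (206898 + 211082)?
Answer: 467976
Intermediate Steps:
49996 + (206898 + 211082) = 49996 + 417980 = 467976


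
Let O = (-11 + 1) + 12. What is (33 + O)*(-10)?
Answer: -350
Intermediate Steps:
O = 2 (O = -10 + 12 = 2)
(33 + O)*(-10) = (33 + 2)*(-10) = 35*(-10) = -350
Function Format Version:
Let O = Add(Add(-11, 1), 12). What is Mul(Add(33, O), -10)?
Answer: -350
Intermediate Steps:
O = 2 (O = Add(-10, 12) = 2)
Mul(Add(33, O), -10) = Mul(Add(33, 2), -10) = Mul(35, -10) = -350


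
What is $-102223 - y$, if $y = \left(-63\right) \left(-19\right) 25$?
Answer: $-132148$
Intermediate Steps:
$y = 29925$ ($y = 1197 \cdot 25 = 29925$)
$-102223 - y = -102223 - 29925 = -132148$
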